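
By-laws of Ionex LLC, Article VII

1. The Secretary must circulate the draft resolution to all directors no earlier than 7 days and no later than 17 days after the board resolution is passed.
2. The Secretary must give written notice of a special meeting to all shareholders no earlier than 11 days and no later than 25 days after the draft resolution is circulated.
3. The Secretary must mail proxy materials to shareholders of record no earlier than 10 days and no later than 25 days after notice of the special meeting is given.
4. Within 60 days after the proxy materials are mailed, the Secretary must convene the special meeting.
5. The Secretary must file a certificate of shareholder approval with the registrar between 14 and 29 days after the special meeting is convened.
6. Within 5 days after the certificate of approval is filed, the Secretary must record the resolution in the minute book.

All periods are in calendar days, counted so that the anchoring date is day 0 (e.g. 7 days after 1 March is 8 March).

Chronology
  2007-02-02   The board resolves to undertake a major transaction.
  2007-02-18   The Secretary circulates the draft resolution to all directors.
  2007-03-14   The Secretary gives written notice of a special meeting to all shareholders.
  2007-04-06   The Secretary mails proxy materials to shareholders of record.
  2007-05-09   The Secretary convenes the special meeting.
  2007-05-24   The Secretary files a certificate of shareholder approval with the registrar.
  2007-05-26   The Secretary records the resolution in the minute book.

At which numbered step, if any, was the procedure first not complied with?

Step 1: the window is 7–17 days after 2007-02-02 (when the board resolution is passed), so 2007-02-09 through 2007-02-19; 2007-02-18 falls inside that range.
Step 2: the window is 11–25 days after 2007-02-18 (when the draft resolution is circulated), so 2007-03-01 through 2007-03-15; 2007-03-14 falls inside that range.
Step 3: the window is 10–25 days after 2007-03-14 (when notice of the special meeting is given), so 2007-03-24 through 2007-04-08; done 2007-04-06, which is between those dates.
Step 4: 60 days after 2007-04-06 (when the proxy materials are mailed) is 2007-06-05; done 2007-05-09 — timely.
Step 5: the window is 14–29 days after 2007-05-09 (when the special meeting is convened), so 2007-05-23 through 2007-06-07; done 2007-05-24, which is between those dates.
Step 6: 5 days after 2007-05-24 (when the certificate of approval is filed) is 2007-05-29; done 2007-05-26 — timely.

None — every step was satisfied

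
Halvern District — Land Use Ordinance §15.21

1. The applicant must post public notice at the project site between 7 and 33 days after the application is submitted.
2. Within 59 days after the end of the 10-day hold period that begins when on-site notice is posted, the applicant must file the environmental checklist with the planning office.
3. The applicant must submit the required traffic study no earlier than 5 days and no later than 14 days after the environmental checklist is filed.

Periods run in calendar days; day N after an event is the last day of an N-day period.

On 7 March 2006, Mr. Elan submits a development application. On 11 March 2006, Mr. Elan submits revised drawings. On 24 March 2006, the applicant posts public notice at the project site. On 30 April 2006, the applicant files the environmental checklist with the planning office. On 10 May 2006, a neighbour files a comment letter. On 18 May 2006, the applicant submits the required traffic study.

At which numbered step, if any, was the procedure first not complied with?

Step 3

Step 1 — 7 and 33 days from 7 March 2006 (when the application is submitted) are 14 March 2006 and 9 April 2006 respectively; done 24 March 2006 — within the window.
Step 2 — counting 59 days from 3 April 2006 (end of the 10-day hold period, which began when on-site notice is posted on 24 March 2006) gives a deadline of 1 June 2006; completed 30 April 2006, before the deadline.
Step 3 — 5 and 14 days from 30 April 2006 (when the environmental checklist is filed) are 5 May 2006 and 14 May 2006 respectively; 18 May 2006 is 4 days past the end of the window.
That is the first point of non-compliance.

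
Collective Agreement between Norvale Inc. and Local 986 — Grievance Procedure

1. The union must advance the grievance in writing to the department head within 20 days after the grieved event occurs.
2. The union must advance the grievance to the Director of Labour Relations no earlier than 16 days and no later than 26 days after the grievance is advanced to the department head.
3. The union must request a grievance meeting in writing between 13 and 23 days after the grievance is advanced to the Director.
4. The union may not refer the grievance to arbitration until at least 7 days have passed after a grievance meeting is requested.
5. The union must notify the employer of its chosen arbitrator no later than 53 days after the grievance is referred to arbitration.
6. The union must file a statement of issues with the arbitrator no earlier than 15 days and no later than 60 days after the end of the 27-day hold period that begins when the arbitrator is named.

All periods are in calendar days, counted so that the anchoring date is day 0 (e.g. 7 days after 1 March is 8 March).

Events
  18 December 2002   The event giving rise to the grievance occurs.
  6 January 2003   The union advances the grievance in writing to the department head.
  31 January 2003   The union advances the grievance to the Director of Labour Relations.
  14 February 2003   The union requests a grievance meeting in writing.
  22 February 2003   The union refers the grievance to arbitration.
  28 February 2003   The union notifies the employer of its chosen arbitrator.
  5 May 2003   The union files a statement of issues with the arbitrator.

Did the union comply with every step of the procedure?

Yes

Step 1 — counting 20 days from 18 December 2002 (when the grieved event occurs) gives a deadline of 7 January 2003; 6 January 2003 is within that limit.
Step 2 — 16 and 26 days from 6 January 2003 (when the grievance is advanced to the department head) are 22 January 2003 and 1 February 2003 respectively; 31 January 2003 falls inside that range.
Step 3 — 13 and 23 days from 31 January 2003 (when the grievance is advanced to the Director) are 13 February 2003 and 23 February 2003 respectively; 14 February 2003 falls inside that range.
Step 4 — must wait 7 days from 14 February 2003 (when a grievance meeting is requested), so not before 21 February 2003; done 22 February 2003 — permitted.
Step 5 — counting 53 days from 22 February 2003 (when the grievance is referred to arbitration) gives a deadline of 16 April 2003; done 28 February 2003 — timely.
Step 6 — 15 and 60 days from 27 March 2003 (end of the 27-day hold period, which began when the arbitrator is named on 28 February 2003) are 11 April 2003 and 26 May 2003 respectively; 5 May 2003 falls inside that range.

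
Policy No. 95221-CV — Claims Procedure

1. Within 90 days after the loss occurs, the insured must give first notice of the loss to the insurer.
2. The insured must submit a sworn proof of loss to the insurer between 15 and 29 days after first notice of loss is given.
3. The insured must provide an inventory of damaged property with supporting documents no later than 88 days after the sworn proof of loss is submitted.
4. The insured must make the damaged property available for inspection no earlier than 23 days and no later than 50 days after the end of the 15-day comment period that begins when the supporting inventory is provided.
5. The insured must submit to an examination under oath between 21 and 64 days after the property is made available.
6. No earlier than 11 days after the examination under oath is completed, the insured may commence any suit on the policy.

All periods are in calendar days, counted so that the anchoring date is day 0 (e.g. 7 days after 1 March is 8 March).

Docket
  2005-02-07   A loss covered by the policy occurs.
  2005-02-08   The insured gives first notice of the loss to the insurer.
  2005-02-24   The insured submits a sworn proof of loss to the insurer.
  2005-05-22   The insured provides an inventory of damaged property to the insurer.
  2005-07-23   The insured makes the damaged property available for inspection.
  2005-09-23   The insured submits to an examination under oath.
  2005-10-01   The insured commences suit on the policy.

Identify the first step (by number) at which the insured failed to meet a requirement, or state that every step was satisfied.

Step 1 — counting 90 days from 2005-02-07 (when the loss occurs) gives a deadline of 2005-05-08; 2005-02-08 is within that limit.
Step 2 — 15 and 29 days from 2005-02-08 (when first notice of loss is given) are 2005-02-23 and 2005-03-09 respectively; 2005-02-24 falls inside that range.
Step 3 — counting 88 days from 2005-02-24 (when the sworn proof of loss is submitted) gives a deadline of 2005-05-23; completed 2005-05-22, before the deadline.
Step 4 — 23 and 50 days from 2005-06-06 (end of the 15-day comment period, which began when the supporting inventory is provided on 2005-05-22) are 2005-06-29 and 2005-07-26 respectively; done 2005-07-23 — within the window.
Step 5 — 21 and 64 days from 2005-07-23 (when the property is made available) are 2005-08-13 and 2005-09-25 respectively; 2005-09-23 falls inside that range.
Step 6 — must wait 11 days from 2005-09-23 (when the examination under oath is completed), so not before 2005-10-04; done 2005-10-01 — 3 days too early.
Later steps need not be reached.

Step 6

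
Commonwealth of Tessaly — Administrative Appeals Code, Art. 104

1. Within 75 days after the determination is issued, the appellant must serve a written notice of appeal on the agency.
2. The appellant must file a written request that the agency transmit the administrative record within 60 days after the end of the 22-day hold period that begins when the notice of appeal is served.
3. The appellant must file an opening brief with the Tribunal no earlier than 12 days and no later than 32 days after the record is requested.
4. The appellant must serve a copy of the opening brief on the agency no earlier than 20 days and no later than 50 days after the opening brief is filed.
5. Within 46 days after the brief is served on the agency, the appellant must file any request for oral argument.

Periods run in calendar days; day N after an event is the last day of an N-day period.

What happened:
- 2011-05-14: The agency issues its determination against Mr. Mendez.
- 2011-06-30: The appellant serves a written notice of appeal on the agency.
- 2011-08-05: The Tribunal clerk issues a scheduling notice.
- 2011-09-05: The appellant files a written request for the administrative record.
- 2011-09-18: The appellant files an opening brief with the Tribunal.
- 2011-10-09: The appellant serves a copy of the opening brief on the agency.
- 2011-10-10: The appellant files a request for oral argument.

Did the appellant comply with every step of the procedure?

Yes

Step 1: 75 days after 2011-05-14 (when the determination is issued) is 2011-07-28; 2011-06-30 is within that limit.
Step 2: 60 days after 2011-07-22 (end of the 22-day hold period, which began when the notice of appeal is served on 2011-06-30) is 2011-09-20; 2011-09-05 is within that limit.
Step 3: the window is 12–32 days after 2011-09-05 (when the record is requested), so 2011-09-17 through 2011-10-07; done 2011-09-18, which is between those dates.
Step 4: the window is 20–50 days after 2011-09-18 (when the opening brief is filed), so 2011-10-08 through 2011-11-07; done 2011-10-09 — within the window.
Step 5: 46 days after 2011-10-09 (when the brief is served on the agency) is 2011-11-24; completed 2011-10-10, before the deadline.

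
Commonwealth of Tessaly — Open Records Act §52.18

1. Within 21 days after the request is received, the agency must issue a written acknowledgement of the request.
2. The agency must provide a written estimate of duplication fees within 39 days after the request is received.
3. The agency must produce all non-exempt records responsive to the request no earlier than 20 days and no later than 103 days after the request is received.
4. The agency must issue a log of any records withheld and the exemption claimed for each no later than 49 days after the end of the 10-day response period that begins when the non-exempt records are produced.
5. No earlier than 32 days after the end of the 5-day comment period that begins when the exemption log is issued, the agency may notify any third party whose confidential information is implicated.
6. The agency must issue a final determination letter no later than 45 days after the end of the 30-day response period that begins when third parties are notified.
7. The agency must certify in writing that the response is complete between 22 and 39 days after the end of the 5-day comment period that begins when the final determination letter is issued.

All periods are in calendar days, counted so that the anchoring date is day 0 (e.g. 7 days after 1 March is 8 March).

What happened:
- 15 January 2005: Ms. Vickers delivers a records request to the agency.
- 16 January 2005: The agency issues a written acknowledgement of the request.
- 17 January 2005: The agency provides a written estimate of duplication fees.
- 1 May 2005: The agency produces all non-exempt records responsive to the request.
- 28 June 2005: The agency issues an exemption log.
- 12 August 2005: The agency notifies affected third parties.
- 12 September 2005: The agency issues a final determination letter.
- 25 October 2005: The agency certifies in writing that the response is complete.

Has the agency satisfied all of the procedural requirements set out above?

No

(1) due by 15 January 2005 + 21 days = 5 February 2005; done 16 January 2005 — timely.
(2) due by 15 January 2005 + 39 days = 23 February 2005; done 17 January 2005 — timely.
(3) the permitted window runs from 15 January 2005 + 20 = 4 February 2005 to 15 January 2005 + 103 = 28 April 2005; 1 May 2005 is 3 days past the end of the window.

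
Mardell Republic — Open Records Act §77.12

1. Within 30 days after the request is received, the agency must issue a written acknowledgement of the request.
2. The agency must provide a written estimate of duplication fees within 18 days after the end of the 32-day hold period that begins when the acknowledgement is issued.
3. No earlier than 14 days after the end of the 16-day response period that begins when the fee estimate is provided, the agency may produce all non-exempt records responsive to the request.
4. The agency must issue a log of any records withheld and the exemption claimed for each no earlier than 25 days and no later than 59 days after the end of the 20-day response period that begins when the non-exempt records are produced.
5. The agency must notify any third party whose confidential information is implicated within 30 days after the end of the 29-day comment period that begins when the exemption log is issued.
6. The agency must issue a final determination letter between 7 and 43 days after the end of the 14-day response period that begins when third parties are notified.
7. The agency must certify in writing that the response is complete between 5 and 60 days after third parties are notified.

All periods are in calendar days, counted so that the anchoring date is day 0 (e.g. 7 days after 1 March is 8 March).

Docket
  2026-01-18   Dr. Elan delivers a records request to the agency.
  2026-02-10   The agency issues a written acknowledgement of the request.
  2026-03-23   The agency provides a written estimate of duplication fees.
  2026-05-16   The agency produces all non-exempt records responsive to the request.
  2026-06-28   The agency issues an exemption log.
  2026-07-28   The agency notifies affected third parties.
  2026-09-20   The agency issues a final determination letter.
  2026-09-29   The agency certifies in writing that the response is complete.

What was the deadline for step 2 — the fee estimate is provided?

2026-04-01

The acknowledgement is issued on 2026-02-10; the 32-day hold period therefore ends 2026-03-14, and step 2 runs from that date. 18 days after 2026-03-14 is 2026-04-01.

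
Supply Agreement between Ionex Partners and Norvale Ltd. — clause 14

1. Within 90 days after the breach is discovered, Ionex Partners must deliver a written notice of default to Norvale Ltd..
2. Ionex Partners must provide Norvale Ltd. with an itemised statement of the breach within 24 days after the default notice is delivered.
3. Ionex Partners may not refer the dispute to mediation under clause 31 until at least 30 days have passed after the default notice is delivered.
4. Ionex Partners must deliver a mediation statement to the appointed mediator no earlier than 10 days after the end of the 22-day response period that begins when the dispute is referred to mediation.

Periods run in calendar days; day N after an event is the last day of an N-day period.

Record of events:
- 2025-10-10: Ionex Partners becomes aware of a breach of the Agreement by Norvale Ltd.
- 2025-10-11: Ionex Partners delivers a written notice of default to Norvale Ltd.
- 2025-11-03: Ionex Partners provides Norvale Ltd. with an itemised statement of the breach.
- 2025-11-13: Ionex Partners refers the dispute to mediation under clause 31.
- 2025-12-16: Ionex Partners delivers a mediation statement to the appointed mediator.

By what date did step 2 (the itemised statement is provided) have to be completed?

Step 2 runs from 2025-10-11, when the default notice is delivered. 24 days after 2025-10-11 is 2025-11-04.

2025-11-04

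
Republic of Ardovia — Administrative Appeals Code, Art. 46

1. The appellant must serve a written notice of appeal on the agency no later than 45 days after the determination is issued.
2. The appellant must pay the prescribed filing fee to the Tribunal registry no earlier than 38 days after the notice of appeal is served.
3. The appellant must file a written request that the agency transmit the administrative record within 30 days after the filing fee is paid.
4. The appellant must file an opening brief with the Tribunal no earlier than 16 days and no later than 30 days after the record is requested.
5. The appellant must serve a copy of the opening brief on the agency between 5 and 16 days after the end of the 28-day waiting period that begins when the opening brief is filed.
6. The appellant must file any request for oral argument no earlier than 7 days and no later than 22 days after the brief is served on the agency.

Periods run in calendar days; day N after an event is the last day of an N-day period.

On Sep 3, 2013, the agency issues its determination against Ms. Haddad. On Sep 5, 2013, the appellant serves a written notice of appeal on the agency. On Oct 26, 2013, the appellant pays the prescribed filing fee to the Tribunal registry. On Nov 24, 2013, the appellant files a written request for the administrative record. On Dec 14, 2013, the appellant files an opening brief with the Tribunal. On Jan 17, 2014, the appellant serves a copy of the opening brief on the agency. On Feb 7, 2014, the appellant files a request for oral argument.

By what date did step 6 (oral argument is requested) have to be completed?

Step 6 runs from Jan 17, 2014, when the brief is served on the agency. The window is 7–22 days after Jan 17, 2014; it closes on Feb 8, 2014.

Feb 8, 2014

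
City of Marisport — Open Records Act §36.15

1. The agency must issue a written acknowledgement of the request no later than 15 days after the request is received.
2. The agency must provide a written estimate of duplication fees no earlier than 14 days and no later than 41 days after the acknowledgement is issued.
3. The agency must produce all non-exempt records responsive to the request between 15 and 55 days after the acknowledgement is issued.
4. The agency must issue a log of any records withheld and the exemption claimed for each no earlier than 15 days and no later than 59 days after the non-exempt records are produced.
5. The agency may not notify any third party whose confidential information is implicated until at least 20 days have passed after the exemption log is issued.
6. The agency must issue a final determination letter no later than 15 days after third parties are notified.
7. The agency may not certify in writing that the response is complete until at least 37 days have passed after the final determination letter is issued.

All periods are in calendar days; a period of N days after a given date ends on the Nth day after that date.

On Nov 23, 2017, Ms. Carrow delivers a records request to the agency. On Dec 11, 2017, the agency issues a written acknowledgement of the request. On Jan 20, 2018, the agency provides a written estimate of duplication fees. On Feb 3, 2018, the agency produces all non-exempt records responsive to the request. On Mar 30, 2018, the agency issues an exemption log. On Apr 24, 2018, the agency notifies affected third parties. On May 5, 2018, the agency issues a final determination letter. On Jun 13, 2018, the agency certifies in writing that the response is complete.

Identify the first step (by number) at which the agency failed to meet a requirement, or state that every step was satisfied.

(1) due by Nov 23, 2017 + 15 days = Dec 8, 2017; done Dec 11, 2017 — 3 days late.
The procedure was therefore not followed at step 1.

Step 1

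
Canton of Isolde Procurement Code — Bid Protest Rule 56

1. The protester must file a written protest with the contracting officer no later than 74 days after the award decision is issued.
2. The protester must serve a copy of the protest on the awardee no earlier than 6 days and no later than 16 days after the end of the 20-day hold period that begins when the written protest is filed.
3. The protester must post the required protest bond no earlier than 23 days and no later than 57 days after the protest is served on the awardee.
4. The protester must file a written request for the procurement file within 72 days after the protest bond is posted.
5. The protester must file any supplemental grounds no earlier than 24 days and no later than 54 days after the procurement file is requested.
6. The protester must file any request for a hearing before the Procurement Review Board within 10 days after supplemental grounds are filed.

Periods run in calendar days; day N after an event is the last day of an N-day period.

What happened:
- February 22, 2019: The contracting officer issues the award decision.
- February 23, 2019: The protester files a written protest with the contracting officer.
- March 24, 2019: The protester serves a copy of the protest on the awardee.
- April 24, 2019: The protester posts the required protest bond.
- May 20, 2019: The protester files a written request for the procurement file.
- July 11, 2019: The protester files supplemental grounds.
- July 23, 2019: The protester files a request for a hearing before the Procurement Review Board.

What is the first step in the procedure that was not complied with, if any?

Step 1 — counting 74 days from February 22, 2019 (when the award decision is issued) gives a deadline of May 7, 2019; February 23, 2019 is within that limit.
Step 2 — 6 and 16 days from March 15, 2019 (end of the 20-day hold period, which began when the written protest is filed on February 23, 2019) are March 21, 2019 and March 31, 2019 respectively; done March 24, 2019 — within the window.
Step 3 — 23 and 57 days from March 24, 2019 (when the protest is served on the awardee) are April 16, 2019 and May 20, 2019 respectively; done April 24, 2019 — within the window.
Step 4 — counting 72 days from April 24, 2019 (when the protest bond is posted) gives a deadline of July 5, 2019; done May 20, 2019 — timely.
Step 5 — 24 and 54 days from May 20, 2019 (when the procurement file is requested) are June 13, 2019 and July 13, 2019 respectively; July 11, 2019 falls inside that range.
Step 6 — counting 10 days from July 11, 2019 (when supplemental grounds are filed) gives a deadline of July 21, 2019; not done until July 23, 2019, 2 days after the deadline.
No need to go further; step 6 was not satisfied.

Step 6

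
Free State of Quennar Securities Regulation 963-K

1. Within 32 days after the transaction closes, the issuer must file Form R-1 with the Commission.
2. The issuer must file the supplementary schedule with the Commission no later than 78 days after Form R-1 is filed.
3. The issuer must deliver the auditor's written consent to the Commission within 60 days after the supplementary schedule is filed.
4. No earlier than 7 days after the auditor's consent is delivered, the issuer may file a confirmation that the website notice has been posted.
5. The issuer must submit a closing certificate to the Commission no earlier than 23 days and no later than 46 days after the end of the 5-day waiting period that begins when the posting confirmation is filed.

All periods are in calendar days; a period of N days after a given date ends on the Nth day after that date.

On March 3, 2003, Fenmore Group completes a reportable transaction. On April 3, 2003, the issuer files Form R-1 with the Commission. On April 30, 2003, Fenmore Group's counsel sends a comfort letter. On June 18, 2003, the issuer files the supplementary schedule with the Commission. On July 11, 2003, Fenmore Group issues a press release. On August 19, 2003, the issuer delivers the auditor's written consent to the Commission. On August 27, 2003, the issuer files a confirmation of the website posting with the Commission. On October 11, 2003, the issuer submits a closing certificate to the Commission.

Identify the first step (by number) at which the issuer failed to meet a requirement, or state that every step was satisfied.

(1) due by March 3, 2003 + 32 days = April 4, 2003; April 3, 2003 is within that limit.
(2) due by April 3, 2003 + 78 days = June 20, 2003; completed June 18, 2003, before the deadline.
(3) due by June 18, 2003 + 60 days = August 17, 2003; done August 19, 2003 — 2 days late.
The analysis stops there.

Step 3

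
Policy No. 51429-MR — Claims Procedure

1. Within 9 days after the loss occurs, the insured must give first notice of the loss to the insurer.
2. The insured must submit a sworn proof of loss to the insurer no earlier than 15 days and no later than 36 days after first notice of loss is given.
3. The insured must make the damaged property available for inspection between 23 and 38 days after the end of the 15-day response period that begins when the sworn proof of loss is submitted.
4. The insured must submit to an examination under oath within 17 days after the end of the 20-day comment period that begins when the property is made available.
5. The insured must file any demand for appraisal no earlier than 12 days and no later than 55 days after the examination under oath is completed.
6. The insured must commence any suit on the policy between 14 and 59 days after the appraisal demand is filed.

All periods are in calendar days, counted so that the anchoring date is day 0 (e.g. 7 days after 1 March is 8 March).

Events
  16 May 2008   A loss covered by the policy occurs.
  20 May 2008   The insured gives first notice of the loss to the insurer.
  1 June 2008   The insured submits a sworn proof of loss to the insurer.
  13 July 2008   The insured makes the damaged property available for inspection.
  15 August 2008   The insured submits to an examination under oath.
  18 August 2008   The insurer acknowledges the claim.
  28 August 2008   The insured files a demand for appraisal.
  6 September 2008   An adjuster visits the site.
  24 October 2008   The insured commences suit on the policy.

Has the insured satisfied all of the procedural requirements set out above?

No

Step 1 — counting 9 days from 16 May 2008 (when the loss occurs) gives a deadline of 25 May 2008; 20 May 2008 is within that limit.
Step 2 — 15 and 36 days from 20 May 2008 (when first notice of loss is given) are 4 June 2008 and 25 June 2008 respectively; done 1 June 2008 — 3 days before the window opened.
The procedure was therefore not followed at step 2.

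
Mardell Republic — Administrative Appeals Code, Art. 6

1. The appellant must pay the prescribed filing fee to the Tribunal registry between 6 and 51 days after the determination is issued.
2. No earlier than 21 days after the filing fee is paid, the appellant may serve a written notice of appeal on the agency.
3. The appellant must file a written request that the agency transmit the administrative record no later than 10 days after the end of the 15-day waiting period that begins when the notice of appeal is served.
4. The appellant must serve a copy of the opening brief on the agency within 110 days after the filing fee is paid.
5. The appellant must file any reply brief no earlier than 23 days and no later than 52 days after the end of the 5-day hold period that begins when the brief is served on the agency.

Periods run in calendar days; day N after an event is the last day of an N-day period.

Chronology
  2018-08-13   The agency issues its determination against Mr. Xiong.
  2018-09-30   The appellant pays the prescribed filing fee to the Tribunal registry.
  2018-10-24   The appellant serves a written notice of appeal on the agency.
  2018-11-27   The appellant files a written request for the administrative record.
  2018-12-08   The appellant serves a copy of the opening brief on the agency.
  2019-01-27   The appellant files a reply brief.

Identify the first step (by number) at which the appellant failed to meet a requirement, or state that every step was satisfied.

Step 3

Step 1 — 6 and 51 days from 2018-08-13 (when the determination is issued) are 2018-08-19 and 2018-10-03 respectively; done 2018-09-30, which is between those dates.
Step 2 — must wait 21 days from 2018-09-30 (when the filing fee is paid), so not before 2018-10-21; done 2018-10-24, after the minimum wait.
Step 3 — counting 10 days from 2018-11-08 (end of the 15-day waiting period, which began when the notice of appeal is served on 2018-10-24) gives a deadline of 2018-11-18; 2018-11-27 misses that deadline by 9 days.
Later steps need not be reached.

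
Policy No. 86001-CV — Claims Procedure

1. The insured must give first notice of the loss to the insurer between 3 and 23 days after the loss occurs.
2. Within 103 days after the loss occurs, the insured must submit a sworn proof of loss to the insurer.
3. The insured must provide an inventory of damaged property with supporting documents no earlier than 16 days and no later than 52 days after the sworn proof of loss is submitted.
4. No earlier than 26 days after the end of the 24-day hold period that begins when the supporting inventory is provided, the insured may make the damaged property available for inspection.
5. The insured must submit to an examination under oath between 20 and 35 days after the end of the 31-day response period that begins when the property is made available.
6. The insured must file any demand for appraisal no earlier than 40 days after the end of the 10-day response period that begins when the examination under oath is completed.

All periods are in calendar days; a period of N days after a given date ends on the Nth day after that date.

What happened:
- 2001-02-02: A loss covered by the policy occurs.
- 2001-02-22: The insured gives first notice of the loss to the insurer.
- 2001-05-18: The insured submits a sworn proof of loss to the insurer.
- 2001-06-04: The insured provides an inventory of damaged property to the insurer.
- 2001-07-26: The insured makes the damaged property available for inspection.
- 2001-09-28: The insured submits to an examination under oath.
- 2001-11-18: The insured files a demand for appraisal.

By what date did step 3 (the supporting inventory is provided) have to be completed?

2001-07-09

Step 3 runs from 2001-05-18, when the sworn proof of loss is submitted. The window is 16–52 days after 2001-05-18; it closes on 2001-07-09.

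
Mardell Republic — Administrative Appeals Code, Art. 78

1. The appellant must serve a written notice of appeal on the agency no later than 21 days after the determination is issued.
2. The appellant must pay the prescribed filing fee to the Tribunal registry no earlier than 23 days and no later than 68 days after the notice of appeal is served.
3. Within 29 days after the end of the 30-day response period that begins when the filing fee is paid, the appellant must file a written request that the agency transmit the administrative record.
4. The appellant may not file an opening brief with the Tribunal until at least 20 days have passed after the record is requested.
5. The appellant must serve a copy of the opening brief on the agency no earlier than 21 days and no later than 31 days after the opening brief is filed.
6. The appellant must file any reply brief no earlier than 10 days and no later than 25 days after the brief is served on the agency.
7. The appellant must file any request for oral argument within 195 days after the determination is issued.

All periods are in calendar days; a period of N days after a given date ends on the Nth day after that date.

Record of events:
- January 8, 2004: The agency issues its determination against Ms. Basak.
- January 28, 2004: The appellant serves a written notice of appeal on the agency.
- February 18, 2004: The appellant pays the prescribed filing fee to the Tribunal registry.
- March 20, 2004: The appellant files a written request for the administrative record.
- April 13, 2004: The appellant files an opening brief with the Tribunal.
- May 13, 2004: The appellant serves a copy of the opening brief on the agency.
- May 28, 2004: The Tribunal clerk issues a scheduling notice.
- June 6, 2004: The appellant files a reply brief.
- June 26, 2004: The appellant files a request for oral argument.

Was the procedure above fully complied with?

Step 1 — counting 21 days from January 8, 2004 (when the determination is issued) gives a deadline of January 29, 2004; January 28, 2004 is within that limit.
Step 2 — 23 and 68 days from January 28, 2004 (when the notice of appeal is served) are February 20, 2004 and April 5, 2004 respectively; February 18, 2004 is 2 days too early.
Later steps need not be reached.

No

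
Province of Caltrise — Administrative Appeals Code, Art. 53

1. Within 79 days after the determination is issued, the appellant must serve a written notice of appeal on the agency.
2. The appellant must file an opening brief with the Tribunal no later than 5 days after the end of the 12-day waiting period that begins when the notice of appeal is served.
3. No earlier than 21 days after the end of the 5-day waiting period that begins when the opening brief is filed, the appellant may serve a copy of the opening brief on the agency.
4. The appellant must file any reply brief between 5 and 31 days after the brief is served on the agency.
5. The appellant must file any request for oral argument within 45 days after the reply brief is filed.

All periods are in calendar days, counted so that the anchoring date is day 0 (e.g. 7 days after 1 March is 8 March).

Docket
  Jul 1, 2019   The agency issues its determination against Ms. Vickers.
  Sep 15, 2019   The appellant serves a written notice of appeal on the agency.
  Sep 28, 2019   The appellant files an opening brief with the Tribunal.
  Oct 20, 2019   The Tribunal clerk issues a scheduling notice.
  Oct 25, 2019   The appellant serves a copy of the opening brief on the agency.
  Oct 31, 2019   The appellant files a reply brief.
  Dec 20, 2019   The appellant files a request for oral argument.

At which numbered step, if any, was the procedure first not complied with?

Step 5

Step 1 — counting 79 days from Jul 1, 2019 (when the determination is issued) gives a deadline of Sep 18, 2019; Sep 15, 2019 is within that limit.
Step 2 — counting 5 days from Sep 27, 2019 (end of the 12-day waiting period, which began when the notice of appeal is served on Sep 15, 2019) gives a deadline of Oct 2, 2019; done Sep 28, 2019 — timely.
Step 3 — must wait 21 days from Oct 3, 2019 (end of the 5-day waiting period, which began when the opening brief is filed on Sep 28, 2019), so not before Oct 24, 2019; Oct 25, 2019 is on or after that date.
Step 4 — 5 and 31 days from Oct 25, 2019 (when the brief is served on the agency) are Oct 30, 2019 and Nov 25, 2019 respectively; Oct 31, 2019 falls inside that range.
Step 5 — counting 45 days from Oct 31, 2019 (when the reply brief is filed) gives a deadline of Dec 15, 2019; Dec 20, 2019 misses that deadline by 5 days.
No need to go further; step 5 was not satisfied.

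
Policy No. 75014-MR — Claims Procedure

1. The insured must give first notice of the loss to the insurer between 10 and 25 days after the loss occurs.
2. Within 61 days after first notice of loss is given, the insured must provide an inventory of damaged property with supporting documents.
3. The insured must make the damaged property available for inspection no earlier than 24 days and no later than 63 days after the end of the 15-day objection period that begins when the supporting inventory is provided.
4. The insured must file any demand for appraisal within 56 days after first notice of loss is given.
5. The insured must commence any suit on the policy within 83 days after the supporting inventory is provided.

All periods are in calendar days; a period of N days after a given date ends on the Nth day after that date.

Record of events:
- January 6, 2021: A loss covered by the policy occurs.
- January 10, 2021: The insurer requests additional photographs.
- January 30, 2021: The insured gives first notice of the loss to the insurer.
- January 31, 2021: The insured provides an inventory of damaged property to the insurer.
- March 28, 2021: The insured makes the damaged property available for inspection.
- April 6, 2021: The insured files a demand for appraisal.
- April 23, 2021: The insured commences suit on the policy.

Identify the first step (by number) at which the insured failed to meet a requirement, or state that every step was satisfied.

Step 4

Step 1: the window is 10–25 days after January 6, 2021 (when the loss occurs), so January 16, 2021 through January 31, 2021; done January 30, 2021, which is between those dates.
Step 2: 61 days after January 30, 2021 (when first notice of loss is given) is April 1, 2021; January 31, 2021 is within that limit.
Step 3: the window is 24–63 days after February 15, 2021 (end of the 15-day objection period, which began when the supporting inventory is provided on January 31, 2021), so March 11, 2021 through April 19, 2021; March 28, 2021 falls inside that range.
Step 4: 56 days after January 30, 2021 (when first notice of loss is given) is March 27, 2021; not done until April 6, 2021, 10 days after the deadline.
That is the first point of non-compliance.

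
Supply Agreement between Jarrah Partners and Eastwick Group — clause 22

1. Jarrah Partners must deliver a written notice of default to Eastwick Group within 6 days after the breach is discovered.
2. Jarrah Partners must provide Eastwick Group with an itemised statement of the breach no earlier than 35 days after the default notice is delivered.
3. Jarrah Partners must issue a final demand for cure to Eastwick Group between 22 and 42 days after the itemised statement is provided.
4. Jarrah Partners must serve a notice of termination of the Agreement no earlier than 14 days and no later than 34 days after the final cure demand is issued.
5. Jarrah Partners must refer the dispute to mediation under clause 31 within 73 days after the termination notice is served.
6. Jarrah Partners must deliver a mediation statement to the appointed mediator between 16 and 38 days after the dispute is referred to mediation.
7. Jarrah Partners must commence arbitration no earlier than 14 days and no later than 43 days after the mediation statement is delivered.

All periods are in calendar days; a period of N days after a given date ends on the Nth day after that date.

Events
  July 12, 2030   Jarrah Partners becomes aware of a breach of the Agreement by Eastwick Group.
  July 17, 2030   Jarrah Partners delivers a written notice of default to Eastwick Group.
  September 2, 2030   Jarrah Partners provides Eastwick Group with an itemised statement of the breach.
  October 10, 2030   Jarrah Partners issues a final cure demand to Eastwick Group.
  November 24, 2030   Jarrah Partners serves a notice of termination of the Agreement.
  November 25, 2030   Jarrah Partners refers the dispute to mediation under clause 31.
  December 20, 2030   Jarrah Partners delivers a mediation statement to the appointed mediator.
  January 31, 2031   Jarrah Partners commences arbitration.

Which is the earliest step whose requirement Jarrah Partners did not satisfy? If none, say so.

Step 4

Step 1: 6 days after July 12, 2030 (when the breach is discovered) is July 18, 2030; completed July 17, 2030, before the deadline.
Step 2: the earliest permitted date is 35 days after July 17, 2030 (when the default notice is delivered), i.e. August 21, 2030; September 2, 2030 is on or after that date.
Step 3: the window is 22–42 days after September 2, 2030 (when the itemised statement is provided), so September 24, 2030 through October 14, 2030; done October 10, 2030 — within the window.
Step 4: the window is 14–34 days after October 10, 2030 (when the final cure demand is issued), so October 24, 2030 through November 13, 2030; November 24, 2030 is 11 days past the end of the window.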